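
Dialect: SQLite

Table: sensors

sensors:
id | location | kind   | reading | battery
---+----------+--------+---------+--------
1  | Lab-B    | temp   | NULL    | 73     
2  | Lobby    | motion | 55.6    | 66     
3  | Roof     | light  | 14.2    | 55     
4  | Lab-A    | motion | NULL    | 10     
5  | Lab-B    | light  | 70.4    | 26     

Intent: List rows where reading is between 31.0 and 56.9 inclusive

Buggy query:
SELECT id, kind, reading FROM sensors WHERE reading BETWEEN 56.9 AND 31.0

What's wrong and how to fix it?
Bug: BETWEEN expects the lower bound first; with 56.9 AND 31.0 the range is empty

Fix: Swap the bounds so the smaller value comes first

Corrected query:
SELECT id, kind, reading FROM sensors WHERE reading BETWEEN 31.0 AND 56.9

Result:
id | kind   | reading
---+--------+--------
2  | motion | 55.6   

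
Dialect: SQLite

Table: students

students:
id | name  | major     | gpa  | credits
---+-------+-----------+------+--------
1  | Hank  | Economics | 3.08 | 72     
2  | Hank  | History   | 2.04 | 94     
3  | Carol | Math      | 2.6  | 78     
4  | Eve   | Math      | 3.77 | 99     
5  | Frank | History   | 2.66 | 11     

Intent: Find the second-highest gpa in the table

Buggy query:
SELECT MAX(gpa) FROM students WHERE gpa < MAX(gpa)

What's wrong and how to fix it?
Bug: MAX(gpa) on the right of the comparison is an aggregate-in-WHERE error

Fix: Compute the overall MAX in a subquery, then take MAX of rows below it

Corrected query:
SELECT MAX(gpa) FROM students WHERE gpa < (SELECT MAX(gpa) FROM students)

Result:
MAX(gpa)
--------
3.08    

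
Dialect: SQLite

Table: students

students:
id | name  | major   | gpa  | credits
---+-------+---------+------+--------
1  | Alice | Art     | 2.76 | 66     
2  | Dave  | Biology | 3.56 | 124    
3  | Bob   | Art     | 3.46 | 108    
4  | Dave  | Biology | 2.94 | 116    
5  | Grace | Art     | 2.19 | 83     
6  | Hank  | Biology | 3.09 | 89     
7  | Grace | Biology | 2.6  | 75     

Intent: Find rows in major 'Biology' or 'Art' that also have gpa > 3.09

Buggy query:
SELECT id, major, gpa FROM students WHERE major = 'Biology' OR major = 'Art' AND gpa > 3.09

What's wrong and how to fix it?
Bug: Without parentheses, AND is evaluated before OR, so the gpa filter only applies to the 'Art' branch

Fix: Group the OR with parentheses (or use IN), then AND the threshold

Corrected query:
SELECT id, major, gpa FROM students WHERE (major = 'Biology' OR major = 'Art') AND gpa > 3.09

Result:
id | major   | gpa 
---+---------+-----
2  | Biology | 3.56
3  | Art     | 3.46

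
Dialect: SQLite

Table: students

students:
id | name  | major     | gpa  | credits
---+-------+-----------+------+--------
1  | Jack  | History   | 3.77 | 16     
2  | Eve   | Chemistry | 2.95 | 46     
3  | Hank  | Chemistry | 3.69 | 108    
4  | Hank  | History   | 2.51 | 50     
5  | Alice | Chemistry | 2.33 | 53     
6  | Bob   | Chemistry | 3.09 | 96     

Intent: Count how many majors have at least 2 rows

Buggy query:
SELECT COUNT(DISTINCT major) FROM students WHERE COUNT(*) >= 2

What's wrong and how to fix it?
Bug: COUNT(*) cannot appear in WHERE; the per-group count doesn't exist yet

Fix: Group first with HAVING COUNT(*) >= 2, then COUNT the resulting groups

Corrected query:
SELECT COUNT(*) FROM (SELECT major FROM students GROUP BY major HAVING COUNT(*) >= 2)

Result:
COUNT(*)
--------
2       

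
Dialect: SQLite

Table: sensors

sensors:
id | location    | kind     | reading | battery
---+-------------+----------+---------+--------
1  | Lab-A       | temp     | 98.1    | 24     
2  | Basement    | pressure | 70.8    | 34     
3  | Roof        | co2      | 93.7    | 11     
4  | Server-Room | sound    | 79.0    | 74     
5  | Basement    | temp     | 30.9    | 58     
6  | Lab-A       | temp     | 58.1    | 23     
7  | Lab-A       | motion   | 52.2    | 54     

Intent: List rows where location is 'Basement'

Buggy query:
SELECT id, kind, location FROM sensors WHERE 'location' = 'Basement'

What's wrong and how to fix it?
Bug: Single quotes denote string literals in SQL; the column name is being compared as a constant string

Fix: Reference the column as location without single quotes

Corrected query:
SELECT id, kind, location FROM sensors WHERE location = 'Basement'

Result:
id | kind     | location
---+----------+---------
2  | pressure | Basement
5  | temp     | Basement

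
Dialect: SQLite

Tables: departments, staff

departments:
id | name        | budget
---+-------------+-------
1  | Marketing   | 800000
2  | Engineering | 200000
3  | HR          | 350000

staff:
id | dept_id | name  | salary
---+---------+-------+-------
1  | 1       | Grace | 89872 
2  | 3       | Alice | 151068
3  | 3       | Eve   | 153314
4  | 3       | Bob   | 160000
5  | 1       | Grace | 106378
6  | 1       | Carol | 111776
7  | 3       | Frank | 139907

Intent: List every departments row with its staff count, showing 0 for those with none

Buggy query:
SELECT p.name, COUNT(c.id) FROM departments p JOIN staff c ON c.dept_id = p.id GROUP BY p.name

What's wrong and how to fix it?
Bug: An inner join excludes parents with zero children

Fix: Use LEFT JOIN so parents without children still appear (COUNT(c.id) gives 0)

Corrected query:
SELECT p.name, COUNT(c.id) FROM departments p LEFT JOIN staff c ON c.dept_id = p.id GROUP BY p.name

Result:
name        | COUNT(c.id)
------------+------------
Engineering | 0          
HR          | 4          
Marketing   | 3          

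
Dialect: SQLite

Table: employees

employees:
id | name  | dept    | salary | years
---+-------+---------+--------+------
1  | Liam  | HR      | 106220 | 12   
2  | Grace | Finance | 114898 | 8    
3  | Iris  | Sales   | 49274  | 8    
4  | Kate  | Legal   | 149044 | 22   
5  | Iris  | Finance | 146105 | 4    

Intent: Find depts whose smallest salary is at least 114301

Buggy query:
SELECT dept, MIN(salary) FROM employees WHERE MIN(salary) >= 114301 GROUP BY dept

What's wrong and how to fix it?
Bug: Aggregates like MIN are computed per group after WHERE runs

Fix: Replace WHERE with HAVING after the GROUP BY

Corrected query:
SELECT dept, MIN(salary) FROM employees GROUP BY dept HAVING MIN(salary) >= 114301

Result:
dept    | MIN(salary)
--------+------------
Finance | 114898     
Legal   | 149044     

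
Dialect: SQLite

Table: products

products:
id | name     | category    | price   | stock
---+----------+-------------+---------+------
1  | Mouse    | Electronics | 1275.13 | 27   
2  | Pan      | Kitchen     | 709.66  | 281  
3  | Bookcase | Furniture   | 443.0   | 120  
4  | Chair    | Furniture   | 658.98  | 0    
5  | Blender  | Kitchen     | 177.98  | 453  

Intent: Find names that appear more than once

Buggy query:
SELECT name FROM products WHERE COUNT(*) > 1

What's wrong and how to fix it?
Bug: COUNT(*) is an aggregate and cannot be used in WHERE

Fix: GROUP BY name, then filter groups with HAVING COUNT(*) > 1

Corrected query:
SELECT name FROM products GROUP BY name HAVING COUNT(*) > 1

Result:
(no rows)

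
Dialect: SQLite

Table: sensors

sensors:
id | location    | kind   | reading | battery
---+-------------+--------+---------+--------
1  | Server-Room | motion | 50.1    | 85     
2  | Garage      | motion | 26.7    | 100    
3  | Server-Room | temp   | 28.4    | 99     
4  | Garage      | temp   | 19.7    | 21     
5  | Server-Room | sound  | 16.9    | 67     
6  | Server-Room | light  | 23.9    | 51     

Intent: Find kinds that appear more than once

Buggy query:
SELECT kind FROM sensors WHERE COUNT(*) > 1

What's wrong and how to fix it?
Bug: COUNT(*) is an aggregate and cannot be used in WHERE

Fix: GROUP BY kind, then filter groups with HAVING COUNT(*) > 1

Corrected query:
SELECT kind FROM sensors GROUP BY kind HAVING COUNT(*) > 1

Result:
kind  
------
motion
temp  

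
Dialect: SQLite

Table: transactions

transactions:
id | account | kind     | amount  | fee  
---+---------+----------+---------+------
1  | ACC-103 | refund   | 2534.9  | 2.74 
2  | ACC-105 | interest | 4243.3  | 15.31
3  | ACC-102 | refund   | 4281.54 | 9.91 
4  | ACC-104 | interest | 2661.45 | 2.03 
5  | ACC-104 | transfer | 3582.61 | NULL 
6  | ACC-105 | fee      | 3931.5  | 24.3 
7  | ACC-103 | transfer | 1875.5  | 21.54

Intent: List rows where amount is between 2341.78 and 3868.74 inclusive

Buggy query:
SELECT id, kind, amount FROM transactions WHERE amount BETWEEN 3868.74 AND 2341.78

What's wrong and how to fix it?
Bug: The bounds are reversed; BETWEEN a AND b requires a <= b to match anything

Fix: Swap the bounds so the smaller value comes first

Corrected query:
SELECT id, kind, amount FROM transactions WHERE amount BETWEEN 2341.78 AND 3868.74

Result:
id | kind     | amount 
---+----------+--------
1  | refund   | 2534.9 
4  | interest | 2661.45
5  | transfer | 3582.61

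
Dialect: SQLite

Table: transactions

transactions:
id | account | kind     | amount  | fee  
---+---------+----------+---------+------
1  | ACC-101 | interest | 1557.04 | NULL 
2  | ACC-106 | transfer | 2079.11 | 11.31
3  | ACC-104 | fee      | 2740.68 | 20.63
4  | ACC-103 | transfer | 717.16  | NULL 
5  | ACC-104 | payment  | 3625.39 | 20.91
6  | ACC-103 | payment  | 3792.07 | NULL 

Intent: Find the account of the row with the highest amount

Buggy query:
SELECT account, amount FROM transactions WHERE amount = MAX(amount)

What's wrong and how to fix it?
Bug: MAX(amount) is an aggregate and cannot be used directly in WHERE

Fix: Wrap MAX in a scalar subquery so WHERE compares against a single value

Corrected query:
SELECT account, amount FROM transactions WHERE amount = (SELECT MAX(amount) FROM transactions)

Result:
account | amount 
--------+--------
ACC-103 | 3792.07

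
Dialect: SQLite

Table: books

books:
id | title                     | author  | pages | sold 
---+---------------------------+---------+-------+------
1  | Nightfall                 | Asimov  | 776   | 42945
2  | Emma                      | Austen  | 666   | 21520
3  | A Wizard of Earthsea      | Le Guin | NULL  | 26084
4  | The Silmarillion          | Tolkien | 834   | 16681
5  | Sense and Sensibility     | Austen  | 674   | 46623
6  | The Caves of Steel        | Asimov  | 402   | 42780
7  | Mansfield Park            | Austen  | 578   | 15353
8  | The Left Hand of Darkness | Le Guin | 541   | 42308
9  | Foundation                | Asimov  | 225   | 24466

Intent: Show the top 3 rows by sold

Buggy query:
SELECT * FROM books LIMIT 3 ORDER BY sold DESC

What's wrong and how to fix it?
Bug: LIMIT must come after ORDER BY

Fix: Swap the clauses: ORDER BY first, then LIMIT

Corrected query:
SELECT * FROM books ORDER BY sold DESC LIMIT 3

Result:
id | title                 | author | pages | sold 
---+-----------------------+--------+-------+------
5  | Sense and Sensibility | Austen | 674   | 46623
1  | Nightfall             | Asimov | 776   | 42945
6  | The Caves of Steel    | Asimov | 402   | 42780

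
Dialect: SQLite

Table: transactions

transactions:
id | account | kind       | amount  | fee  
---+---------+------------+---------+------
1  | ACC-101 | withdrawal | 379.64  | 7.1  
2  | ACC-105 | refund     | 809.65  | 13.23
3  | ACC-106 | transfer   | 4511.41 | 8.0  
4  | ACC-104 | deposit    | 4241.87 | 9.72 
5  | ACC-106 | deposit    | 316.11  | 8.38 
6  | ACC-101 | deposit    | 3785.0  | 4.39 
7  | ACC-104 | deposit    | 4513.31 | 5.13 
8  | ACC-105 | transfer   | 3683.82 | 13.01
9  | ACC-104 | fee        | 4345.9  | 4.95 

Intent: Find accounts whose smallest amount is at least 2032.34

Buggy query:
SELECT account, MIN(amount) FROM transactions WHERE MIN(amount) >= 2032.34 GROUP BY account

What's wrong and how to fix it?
Bug: Aggregates like MIN are computed per group after WHERE runs

Fix: Use HAVING for the per-group MIN condition

Corrected query:
SELECT account, MIN(amount) FROM transactions GROUP BY account HAVING MIN(amount) >= 2032.34

Result:
account | MIN(amount)
--------+------------
ACC-104 | 4241.87    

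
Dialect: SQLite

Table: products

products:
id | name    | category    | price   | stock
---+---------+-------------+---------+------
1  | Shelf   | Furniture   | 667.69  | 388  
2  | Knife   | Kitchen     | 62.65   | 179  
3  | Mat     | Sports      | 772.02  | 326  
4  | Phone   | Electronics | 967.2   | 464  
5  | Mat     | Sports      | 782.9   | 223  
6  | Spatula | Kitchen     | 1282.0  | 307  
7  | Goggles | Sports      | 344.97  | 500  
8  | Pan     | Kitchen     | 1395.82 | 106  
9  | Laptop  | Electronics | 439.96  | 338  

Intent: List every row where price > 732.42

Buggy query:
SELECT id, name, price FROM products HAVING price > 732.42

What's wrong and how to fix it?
Bug: HAVING filters the output of aggregation, but this query has no GROUP BY and no aggregate functions, so SQLite rejects it (HAVING clause on a non-aggregate query); the condition here is per row

Fix: Use WHERE for row-level filtering

Corrected query:
SELECT id, name, price FROM products WHERE price > 732.42

Result:
id | name    | price  
---+---------+--------
3  | Mat     | 772.02 
4  | Phone   | 967.2  
5  | Mat     | 782.9  
6  | Spatula | 1282   
8  | Pan     | 1395.82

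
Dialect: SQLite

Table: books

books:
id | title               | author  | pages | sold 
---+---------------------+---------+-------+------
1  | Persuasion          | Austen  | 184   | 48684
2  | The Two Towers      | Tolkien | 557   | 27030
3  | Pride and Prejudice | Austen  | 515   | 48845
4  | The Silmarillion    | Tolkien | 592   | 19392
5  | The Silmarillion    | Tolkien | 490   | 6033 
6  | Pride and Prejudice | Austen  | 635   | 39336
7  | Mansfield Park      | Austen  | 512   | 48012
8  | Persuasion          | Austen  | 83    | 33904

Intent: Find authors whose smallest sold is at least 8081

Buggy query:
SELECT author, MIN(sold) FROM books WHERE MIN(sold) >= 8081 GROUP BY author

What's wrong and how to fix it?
Bug: Aggregates like MIN are computed per group after WHERE runs

Fix: Replace WHERE with HAVING after the GROUP BY

Corrected query:
SELECT author, MIN(sold) FROM books GROUP BY author HAVING MIN(sold) >= 8081

Result:
author | MIN(sold)
-------+----------
Austen | 33904    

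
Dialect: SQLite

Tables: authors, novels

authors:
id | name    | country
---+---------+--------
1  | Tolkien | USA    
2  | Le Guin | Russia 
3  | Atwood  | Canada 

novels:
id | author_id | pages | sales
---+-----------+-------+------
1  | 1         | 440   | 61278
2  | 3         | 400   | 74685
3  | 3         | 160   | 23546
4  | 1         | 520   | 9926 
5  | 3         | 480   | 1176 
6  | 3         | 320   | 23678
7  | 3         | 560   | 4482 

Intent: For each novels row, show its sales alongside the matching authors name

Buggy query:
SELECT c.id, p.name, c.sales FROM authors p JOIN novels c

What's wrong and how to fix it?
Bug: Missing join condition: each novels row is matched to all authors rows instead of just its own

Fix: Add ON c.author_id = p.id to the JOIN

Corrected query:
SELECT c.id, p.name, c.sales FROM authors p JOIN novels c ON c.author_id = p.id

Result:
id | name    | sales
---+---------+------
1  | Tolkien | 61278
2  | Atwood  | 74685
3  | Atwood  | 23546
4  | Tolkien | 9926 
5  | Atwood  | 1176 
6  | Atwood  | 23678
7  | Atwood  | 4482 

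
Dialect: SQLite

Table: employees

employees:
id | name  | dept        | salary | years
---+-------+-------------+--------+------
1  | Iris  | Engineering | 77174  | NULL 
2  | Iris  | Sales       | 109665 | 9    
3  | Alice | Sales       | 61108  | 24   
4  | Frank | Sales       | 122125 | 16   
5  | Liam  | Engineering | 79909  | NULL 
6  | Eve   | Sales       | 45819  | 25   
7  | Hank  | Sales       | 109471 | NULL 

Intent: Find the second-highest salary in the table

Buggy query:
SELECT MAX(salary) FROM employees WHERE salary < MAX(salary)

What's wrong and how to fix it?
Bug: MAX(salary) on the right of the comparison is an aggregate-in-WHERE error

Fix: Compute the overall MAX in a subquery, then take MAX of rows below it

Corrected query:
SELECT MAX(salary) FROM employees WHERE salary < (SELECT MAX(salary) FROM employees)

Result:
MAX(salary)
-----------
109665     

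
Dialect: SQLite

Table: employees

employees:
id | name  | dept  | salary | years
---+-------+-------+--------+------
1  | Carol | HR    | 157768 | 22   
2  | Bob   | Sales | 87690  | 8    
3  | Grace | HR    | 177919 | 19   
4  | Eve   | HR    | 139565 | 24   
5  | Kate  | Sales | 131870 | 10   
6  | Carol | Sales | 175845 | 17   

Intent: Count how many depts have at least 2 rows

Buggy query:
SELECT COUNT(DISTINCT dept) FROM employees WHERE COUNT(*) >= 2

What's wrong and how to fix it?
Bug: WHERE filters individual rows, not groups, so a group-level COUNT is invalid there

Fix: Use a subquery that GROUPs and filters with HAVING, then count its rows

Corrected query:
SELECT COUNT(*) FROM (SELECT dept FROM employees GROUP BY dept HAVING COUNT(*) >= 2)

Result:
COUNT(*)
--------
2       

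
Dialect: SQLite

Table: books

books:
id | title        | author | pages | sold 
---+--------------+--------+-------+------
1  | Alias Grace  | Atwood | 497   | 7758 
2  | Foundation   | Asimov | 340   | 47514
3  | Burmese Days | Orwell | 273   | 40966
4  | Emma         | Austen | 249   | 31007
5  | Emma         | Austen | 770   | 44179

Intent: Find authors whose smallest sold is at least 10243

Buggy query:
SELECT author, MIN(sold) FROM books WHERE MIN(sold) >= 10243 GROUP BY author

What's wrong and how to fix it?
Bug: Aggregates like MIN are computed per group after WHERE runs

Fix: Replace WHERE with HAVING after the GROUP BY

Corrected query:
SELECT author, MIN(sold) FROM books GROUP BY author HAVING MIN(sold) >= 10243

Result:
author | MIN(sold)
-------+----------
Asimov | 47514    
Austen | 31007    
Orwell | 40966    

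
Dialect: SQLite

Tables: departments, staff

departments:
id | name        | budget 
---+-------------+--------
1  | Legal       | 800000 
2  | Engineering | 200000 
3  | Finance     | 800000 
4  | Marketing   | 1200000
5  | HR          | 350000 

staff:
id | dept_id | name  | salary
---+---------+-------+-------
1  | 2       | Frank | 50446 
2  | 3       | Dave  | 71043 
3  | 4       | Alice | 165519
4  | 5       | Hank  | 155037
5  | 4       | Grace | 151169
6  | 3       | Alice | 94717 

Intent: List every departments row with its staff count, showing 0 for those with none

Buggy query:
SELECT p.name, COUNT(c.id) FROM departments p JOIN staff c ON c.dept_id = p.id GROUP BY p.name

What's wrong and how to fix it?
Bug: INNER JOIN drops departments rows that have no matching staff rows

Fix: Use LEFT JOIN so parents without children still appear (COUNT(c.id) gives 0)

Corrected query:
SELECT p.name, COUNT(c.id) FROM departments p LEFT JOIN staff c ON c.dept_id = p.id GROUP BY p.name

Result:
name        | COUNT(c.id)
------------+------------
Engineering | 1          
Finance     | 2          
HR          | 1          
Legal       | 0          
Marketing   | 2          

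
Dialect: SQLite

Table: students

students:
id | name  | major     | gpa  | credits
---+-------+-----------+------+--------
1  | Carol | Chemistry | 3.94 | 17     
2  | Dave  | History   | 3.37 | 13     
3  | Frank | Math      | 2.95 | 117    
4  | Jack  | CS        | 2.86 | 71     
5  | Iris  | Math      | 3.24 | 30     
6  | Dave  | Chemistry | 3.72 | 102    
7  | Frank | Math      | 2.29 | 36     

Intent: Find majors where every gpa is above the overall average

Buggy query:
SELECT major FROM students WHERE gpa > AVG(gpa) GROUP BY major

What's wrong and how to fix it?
Bug: AVG() is an aggregate; it can't sit directly in WHERE

Fix: Compute the overall average in a scalar subquery and compare each group's MIN against it in HAVING

Corrected query:
SELECT major FROM students GROUP BY major HAVING MIN(gpa) > (SELECT AVG(gpa) FROM students)

Result:
major    
---------
Chemistry
History  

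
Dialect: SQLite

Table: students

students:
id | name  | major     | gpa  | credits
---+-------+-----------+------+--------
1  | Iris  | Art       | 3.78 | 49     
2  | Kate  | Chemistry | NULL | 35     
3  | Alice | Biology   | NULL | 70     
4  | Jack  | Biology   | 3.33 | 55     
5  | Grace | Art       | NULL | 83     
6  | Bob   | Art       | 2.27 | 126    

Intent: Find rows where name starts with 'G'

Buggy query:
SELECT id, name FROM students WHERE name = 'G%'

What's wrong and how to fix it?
Bug: '=' compares the literal string including the % character; pattern matching needs LIKE

Fix: Use LIKE for wildcard pattern matching

Corrected query:
SELECT id, name FROM students WHERE name LIKE 'G%'

Result:
id | name 
---+------
5  | Grace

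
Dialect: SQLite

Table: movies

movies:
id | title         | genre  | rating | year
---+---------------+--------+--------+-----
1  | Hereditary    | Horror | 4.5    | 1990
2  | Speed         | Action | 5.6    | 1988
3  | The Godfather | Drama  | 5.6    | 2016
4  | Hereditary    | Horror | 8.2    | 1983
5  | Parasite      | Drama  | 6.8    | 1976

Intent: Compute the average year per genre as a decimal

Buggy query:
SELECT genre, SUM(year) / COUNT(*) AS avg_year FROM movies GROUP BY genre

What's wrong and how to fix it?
Bug: SUM(year) and COUNT(*) are both integers; the division truncates the fractional part

Fix: Multiply by 1.0 (or CAST to REAL) to force floating-point division

Corrected query:
SELECT genre, SUM(year) * 1.0 / COUNT(*) AS avg_year FROM movies GROUP BY genre

Result:
genre  | avg_year
-------+---------
Action | 1988    
Drama  | 1996    
Horror | 1986.5  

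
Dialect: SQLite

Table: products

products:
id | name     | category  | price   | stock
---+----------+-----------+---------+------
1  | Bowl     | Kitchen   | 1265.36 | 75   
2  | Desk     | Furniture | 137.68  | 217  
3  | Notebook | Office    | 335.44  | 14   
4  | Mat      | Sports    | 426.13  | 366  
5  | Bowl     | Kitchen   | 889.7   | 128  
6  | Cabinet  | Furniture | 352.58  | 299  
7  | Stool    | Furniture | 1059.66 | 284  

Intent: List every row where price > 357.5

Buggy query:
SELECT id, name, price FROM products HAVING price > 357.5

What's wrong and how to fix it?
Bug: HAVING filters the output of aggregation, but this query has no GROUP BY and no aggregate functions, so SQLite rejects it (HAVING clause on a non-aggregate query); the condition here is per row

Fix: Use WHERE for row-level filtering

Corrected query:
SELECT id, name, price FROM products WHERE price > 357.5

Result:
id | name  | price  
---+-------+--------
1  | Bowl  | 1265.36
4  | Mat   | 426.13 
5  | Bowl  | 889.7  
7  | Stool | 1059.66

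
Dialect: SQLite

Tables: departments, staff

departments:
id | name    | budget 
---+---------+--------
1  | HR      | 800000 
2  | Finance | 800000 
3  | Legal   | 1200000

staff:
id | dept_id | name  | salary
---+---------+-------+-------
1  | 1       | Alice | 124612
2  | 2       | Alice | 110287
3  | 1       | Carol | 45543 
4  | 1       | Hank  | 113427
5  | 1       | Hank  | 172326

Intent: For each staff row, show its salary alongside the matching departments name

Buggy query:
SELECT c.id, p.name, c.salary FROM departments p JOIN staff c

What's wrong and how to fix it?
Bug: Missing join condition: each staff row is matched to all departments rows instead of just its own

Fix: Specify the join condition linking the foreign key to the parent id

Corrected query:
SELECT c.id, p.name, c.salary FROM departments p JOIN staff c ON c.dept_id = p.id

Result:
id | name    | salary
---+---------+-------
1  | HR      | 124612
2  | Finance | 110287
3  | HR      | 45543 
4  | HR      | 113427
5  | HR      | 172326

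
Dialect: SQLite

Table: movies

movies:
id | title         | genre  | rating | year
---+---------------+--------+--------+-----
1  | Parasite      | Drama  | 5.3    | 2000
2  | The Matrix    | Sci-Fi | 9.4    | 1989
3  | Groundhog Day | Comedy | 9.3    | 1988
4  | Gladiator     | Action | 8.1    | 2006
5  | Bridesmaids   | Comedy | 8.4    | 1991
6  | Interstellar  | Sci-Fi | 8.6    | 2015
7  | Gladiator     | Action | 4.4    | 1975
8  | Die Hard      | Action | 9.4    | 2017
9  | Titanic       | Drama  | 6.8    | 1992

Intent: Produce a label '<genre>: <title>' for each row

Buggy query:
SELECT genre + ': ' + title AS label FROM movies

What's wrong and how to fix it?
Bug: '+' is numeric addition; on text columns SQLite converts them to 0 instead of concatenating

Fix: Use the || operator for string concatenation

Corrected query:
SELECT genre || ': ' || title AS label FROM movies

Result:
label                
---------------------
Drama: Parasite      
Sci-Fi: The Matrix   
Comedy: Groundhog Day
Action: Gladiator    
Comedy: Bridesmaids  
Sci-Fi: Interstellar 
Action: Gladiator    
Action: Die Hard     
Drama: Titanic       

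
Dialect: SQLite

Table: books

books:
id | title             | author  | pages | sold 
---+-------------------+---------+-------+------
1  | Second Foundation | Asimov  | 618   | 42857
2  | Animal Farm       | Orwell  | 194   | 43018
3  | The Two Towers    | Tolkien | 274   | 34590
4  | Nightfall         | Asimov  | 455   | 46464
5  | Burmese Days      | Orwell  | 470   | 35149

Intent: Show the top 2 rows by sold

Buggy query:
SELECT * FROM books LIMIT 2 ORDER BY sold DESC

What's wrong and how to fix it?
Bug: LIMIT must come after ORDER BY

Fix: Swap the clauses: ORDER BY first, then LIMIT

Corrected query:
SELECT * FROM books ORDER BY sold DESC LIMIT 2

Result:
id | title       | author | pages | sold 
---+-------------+--------+-------+------
4  | Nightfall   | Asimov | 455   | 46464
2  | Animal Farm | Orwell | 194   | 43018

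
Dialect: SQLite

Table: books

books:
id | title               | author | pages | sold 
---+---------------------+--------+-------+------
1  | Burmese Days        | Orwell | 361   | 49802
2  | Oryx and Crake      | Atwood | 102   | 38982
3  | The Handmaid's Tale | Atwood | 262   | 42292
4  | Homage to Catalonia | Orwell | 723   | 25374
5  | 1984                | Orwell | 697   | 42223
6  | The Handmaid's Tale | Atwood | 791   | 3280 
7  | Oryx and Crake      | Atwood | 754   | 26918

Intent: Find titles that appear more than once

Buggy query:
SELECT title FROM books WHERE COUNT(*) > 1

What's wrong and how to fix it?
Bug: COUNT(*) is an aggregate and cannot be used in WHERE

Fix: GROUP BY title, then filter groups with HAVING COUNT(*) > 1

Corrected query:
SELECT title FROM books GROUP BY title HAVING COUNT(*) > 1

Result:
title              
-------------------
Oryx and Crake     
The Handmaid's Tale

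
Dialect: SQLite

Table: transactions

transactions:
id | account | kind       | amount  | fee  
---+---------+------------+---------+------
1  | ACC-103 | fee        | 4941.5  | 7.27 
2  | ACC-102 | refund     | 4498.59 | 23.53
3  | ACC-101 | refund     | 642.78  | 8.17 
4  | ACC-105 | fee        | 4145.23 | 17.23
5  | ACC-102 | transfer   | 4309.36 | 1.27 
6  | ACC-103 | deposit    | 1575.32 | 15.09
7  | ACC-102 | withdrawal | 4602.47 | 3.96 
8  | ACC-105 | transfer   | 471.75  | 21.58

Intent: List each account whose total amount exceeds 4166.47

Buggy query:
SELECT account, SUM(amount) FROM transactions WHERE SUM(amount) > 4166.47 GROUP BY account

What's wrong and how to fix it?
Bug: Aggregate functions cannot appear in a WHERE clause

Fix: Use HAVING (which filters groups after aggregation) instead of WHERE

Corrected query:
SELECT account, SUM(amount) FROM transactions GROUP BY account HAVING SUM(amount) > 4166.47

Result:
account | SUM(amount)
--------+------------
ACC-102 | 13410.42   
ACC-103 | 6516.82    
ACC-105 | 4616.98    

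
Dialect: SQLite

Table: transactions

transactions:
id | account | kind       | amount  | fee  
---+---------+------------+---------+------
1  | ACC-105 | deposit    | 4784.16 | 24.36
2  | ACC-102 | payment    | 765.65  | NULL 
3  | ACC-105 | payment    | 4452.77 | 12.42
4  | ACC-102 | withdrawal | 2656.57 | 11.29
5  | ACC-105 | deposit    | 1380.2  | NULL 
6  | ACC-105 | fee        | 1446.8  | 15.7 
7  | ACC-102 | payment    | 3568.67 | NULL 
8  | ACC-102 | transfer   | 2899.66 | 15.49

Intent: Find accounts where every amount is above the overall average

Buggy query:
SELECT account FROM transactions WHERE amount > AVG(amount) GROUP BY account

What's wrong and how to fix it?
Bug: AVG() is an aggregate; it can't sit directly in WHERE

Fix: Compute the overall average in a scalar subquery and compare each group's MIN against it in HAVING

Corrected query:
SELECT account FROM transactions GROUP BY account HAVING MIN(amount) > (SELECT AVG(amount) FROM transactions)

Result:
(no rows)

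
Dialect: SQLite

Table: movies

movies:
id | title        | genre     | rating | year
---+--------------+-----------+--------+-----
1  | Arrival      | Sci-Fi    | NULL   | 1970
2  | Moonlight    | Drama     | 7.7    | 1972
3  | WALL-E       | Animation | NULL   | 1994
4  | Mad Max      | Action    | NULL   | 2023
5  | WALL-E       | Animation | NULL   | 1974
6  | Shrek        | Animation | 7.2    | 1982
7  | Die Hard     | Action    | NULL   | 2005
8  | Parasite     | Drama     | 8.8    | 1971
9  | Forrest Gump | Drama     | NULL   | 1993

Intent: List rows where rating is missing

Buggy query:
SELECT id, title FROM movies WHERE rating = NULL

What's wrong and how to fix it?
Bug: '= NULL' is always unknown in SQL three-valued logic, so no rows match

Fix: Replace '= NULL' with 'IS NULL'

Corrected query:
SELECT id, title FROM movies WHERE rating IS NULL

Result:
id | title       
---+-------------
1  | Arrival     
3  | WALL-E      
4  | Mad Max     
5  | WALL-E      
7  | Die Hard    
9  | Forrest Gump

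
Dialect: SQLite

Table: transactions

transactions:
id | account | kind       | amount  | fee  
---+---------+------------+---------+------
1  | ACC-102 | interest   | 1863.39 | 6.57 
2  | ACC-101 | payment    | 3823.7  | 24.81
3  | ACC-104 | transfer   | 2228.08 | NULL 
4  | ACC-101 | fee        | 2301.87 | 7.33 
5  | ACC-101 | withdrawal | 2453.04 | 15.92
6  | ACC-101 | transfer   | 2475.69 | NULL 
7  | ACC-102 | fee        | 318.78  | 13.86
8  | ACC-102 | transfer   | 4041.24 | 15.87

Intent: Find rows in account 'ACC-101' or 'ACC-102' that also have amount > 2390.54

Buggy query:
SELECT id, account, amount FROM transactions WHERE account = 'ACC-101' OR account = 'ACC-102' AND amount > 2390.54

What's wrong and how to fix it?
Bug: Without parentheses, AND is evaluated before OR, so the amount filter only applies to the 'ACC-102' branch

Fix: Add parentheses around the OR so the AND applies to both alternatives

Corrected query:
SELECT id, account, amount FROM transactions WHERE (account = 'ACC-101' OR account = 'ACC-102') AND amount > 2390.54

Result:
id | account | amount 
---+---------+--------
2  | ACC-101 | 3823.7 
5  | ACC-101 | 2453.04
6  | ACC-101 | 2475.69
8  | ACC-102 | 4041.24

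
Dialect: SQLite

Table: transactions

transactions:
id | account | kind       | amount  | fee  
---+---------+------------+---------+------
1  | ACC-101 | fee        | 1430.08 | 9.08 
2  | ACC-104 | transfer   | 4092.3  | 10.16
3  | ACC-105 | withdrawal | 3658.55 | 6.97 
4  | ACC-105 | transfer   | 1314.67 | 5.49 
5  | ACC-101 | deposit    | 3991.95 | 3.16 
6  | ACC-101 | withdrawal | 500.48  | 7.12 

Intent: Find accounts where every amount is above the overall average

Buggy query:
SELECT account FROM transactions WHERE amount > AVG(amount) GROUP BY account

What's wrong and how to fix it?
Bug: AVG() is an aggregate; it can't sit directly in WHERE

Fix: Compute the overall average in a scalar subquery and compare each group's MIN against it in HAVING

Corrected query:
SELECT account FROM transactions GROUP BY account HAVING MIN(amount) > (SELECT AVG(amount) FROM transactions)

Result:
account
-------
ACC-104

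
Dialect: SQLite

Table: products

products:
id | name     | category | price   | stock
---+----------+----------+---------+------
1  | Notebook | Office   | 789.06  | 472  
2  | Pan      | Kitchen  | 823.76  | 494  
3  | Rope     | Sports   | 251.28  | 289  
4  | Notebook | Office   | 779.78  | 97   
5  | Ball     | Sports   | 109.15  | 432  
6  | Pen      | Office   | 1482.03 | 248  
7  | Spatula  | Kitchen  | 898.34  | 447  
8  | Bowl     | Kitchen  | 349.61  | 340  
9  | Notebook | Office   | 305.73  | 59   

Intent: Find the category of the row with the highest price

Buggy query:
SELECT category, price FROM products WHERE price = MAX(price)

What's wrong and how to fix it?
Bug: WHERE is evaluated per row; an aggregate over the whole table isn't defined there

Fix: Wrap MAX in a scalar subquery so WHERE compares against a single value

Corrected query:
SELECT category, price FROM products WHERE price = (SELECT MAX(price) FROM products)

Result:
category | price  
---------+--------
Office   | 1482.03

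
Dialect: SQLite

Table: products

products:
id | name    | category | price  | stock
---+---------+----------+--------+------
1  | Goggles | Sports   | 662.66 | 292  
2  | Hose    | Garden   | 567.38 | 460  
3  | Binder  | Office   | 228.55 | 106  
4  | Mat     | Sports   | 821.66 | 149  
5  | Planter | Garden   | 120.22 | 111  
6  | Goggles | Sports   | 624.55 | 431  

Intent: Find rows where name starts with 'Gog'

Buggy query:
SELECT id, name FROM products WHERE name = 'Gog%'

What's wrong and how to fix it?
Bug: Wildcards only work with LIKE; '=' treats '%' as a literal character

Fix: Use LIKE for wildcard pattern matching

Corrected query:
SELECT id, name FROM products WHERE name LIKE 'Gog%'

Result:
id | name   
---+--------
1  | Goggles
6  | Goggles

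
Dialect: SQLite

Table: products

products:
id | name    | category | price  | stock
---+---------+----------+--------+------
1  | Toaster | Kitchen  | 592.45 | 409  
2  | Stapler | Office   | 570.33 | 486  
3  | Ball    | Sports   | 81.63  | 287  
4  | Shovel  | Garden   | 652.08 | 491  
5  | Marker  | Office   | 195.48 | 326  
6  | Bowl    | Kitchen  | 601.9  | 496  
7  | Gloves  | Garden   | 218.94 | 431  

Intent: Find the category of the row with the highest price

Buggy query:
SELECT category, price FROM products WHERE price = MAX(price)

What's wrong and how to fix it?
Bug: WHERE is evaluated per row; an aggregate over the whole table isn't defined there

Fix: Wrap MAX in a scalar subquery so WHERE compares against a single value

Corrected query:
SELECT category, price FROM products WHERE price = (SELECT MAX(price) FROM products)

Result:
category | price 
---------+-------
Garden   | 652.08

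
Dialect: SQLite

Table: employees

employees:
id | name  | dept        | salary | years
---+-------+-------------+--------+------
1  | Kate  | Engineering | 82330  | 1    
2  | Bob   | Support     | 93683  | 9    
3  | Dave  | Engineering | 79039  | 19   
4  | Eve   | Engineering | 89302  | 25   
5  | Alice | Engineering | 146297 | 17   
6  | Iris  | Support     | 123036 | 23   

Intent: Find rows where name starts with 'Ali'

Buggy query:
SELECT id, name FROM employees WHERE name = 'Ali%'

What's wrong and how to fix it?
Bug: Wildcards only work with LIKE; '=' treats '%' as a literal character

Fix: Replace '=' with LIKE so 'Ali%' is treated as a pattern

Corrected query:
SELECT id, name FROM employees WHERE name LIKE 'Ali%'

Result:
id | name 
---+------
5  | Alice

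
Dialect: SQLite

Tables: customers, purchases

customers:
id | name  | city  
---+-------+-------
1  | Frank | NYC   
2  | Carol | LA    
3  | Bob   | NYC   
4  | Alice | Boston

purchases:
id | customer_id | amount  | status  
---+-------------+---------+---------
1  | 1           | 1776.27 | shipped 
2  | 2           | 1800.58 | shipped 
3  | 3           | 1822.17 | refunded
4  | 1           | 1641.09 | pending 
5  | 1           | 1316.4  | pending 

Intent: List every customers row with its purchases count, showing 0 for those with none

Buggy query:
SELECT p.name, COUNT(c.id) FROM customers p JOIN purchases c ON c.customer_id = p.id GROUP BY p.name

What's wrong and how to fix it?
Bug: INNER JOIN drops customers rows that have no matching purchases rows

Fix: Use LEFT JOIN so parents without children still appear (COUNT(c.id) gives 0)

Corrected query:
SELECT p.name, COUNT(c.id) FROM customers p LEFT JOIN purchases c ON c.customer_id = p.id GROUP BY p.name

Result:
name  | COUNT(c.id)
------+------------
Alice | 0          
Bob   | 1          
Carol | 1          
Frank | 3          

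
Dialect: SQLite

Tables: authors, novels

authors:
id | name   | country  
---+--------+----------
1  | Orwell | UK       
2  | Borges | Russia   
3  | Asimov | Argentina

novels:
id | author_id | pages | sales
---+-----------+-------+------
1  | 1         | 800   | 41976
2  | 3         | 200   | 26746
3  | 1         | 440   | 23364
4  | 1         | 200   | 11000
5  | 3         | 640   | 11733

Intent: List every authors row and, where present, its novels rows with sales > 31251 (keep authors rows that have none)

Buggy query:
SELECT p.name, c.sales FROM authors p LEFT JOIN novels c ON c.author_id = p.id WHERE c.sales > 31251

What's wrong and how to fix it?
Bug: Filtering c.sales in WHERE discards the NULL rows produced by LEFT JOIN, turning it into an inner join

Fix: Move the right-table condition into the ON clause so unmatched parents are kept

Corrected query:
SELECT p.name, c.sales FROM authors p LEFT JOIN novels c ON c.author_id = p.id AND c.sales > 31251

Result:
name   | sales
-------+------
Orwell | 41976
Borges | NULL 
Asimov | NULL 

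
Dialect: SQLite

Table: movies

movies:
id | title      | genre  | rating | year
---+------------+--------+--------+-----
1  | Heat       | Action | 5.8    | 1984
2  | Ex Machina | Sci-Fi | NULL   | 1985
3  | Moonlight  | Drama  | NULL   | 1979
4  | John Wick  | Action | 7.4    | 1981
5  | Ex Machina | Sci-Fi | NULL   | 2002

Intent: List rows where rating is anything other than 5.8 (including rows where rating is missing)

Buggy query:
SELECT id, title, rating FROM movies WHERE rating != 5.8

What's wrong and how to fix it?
Bug: 'rating != 5.8' is unknown when rating is NULL, so NULL rows are silently excluded

Fix: Add an explicit OR rating IS NULL to include the missing-value rows

Corrected query:
SELECT id, title, rating FROM movies WHERE rating != 5.8 OR rating IS NULL

Result:
id | title      | rating
---+------------+-------
2  | Ex Machina | NULL  
3  | Moonlight  | NULL  
4  | John Wick  | 7.4   
5  | Ex Machina | NULL  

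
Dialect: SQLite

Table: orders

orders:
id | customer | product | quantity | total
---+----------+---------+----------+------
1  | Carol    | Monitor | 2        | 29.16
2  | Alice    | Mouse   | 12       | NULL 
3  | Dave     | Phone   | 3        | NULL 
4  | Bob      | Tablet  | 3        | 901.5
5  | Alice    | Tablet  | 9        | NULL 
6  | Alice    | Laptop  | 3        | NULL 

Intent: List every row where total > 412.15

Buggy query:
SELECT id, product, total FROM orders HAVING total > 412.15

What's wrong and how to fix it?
Bug: This is a non-aggregate query (no GROUP BY, no aggregates), so in SQLite the HAVING clause is invalid here; a row-level condition belongs in WHERE

Fix: Use WHERE for row-level filtering

Corrected query:
SELECT id, product, total FROM orders WHERE total > 412.15

Result:
id | product | total
---+---------+------
4  | Tablet  | 901.5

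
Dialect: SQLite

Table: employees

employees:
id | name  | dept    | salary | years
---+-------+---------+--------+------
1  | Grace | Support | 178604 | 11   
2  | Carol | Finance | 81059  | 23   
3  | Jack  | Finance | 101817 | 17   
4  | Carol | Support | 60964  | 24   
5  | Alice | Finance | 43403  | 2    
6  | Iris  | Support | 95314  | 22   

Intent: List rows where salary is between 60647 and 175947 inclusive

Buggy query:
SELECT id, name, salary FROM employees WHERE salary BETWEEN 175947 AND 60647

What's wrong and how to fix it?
Bug: The bounds are reversed; BETWEEN a AND b requires a <= b to match anything

Fix: Swap the bounds so the smaller value comes first

Corrected query:
SELECT id, name, salary FROM employees WHERE salary BETWEEN 60647 AND 175947

Result:
id | name  | salary
---+-------+-------
2  | Carol | 81059 
3  | Jack  | 101817
4  | Carol | 60964 
6  | Iris  | 95314 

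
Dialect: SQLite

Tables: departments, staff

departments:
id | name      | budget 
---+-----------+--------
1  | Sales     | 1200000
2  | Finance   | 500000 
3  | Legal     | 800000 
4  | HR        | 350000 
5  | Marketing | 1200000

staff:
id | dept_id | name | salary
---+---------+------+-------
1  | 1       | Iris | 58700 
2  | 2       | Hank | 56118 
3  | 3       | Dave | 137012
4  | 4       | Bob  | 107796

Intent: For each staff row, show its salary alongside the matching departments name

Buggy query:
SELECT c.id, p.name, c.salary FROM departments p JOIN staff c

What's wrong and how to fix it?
Bug: JOIN with no ON clause produces a cartesian product; every staff row pairs with every departments row

Fix: Add ON c.dept_id = p.id to the JOIN

Corrected query:
SELECT c.id, p.name, c.salary FROM departments p JOIN staff c ON c.dept_id = p.id

Result:
id | name    | salary
---+---------+-------
1  | Sales   | 58700 
2  | Finance | 56118 
3  | Legal   | 137012
4  | HR      | 107796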